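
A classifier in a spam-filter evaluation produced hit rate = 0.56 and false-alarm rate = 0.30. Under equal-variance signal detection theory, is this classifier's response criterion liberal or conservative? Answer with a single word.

z(H) = 0.151, z(FA) = -0.524
c = −½·(z(H) + z(FA)) = 0.1865
c > 0 → conservative criterion (biased toward responding “no”).

conservative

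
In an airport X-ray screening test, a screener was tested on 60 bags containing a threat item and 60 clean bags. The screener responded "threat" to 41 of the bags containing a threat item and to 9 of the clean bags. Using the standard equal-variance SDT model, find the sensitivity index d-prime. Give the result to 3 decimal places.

d-prime = 1.513

H = 41/60 = 0.6833
FA = 9/60 = 0.1500
Φ⁻¹(H) = Φ⁻¹(0.6833) = 0.4769
Φ⁻¹(FA) = Φ⁻¹(0.1500) = -1.0364
d' = z(H) − z(FA) = 0.4769 − (-1.0364) = 1.5133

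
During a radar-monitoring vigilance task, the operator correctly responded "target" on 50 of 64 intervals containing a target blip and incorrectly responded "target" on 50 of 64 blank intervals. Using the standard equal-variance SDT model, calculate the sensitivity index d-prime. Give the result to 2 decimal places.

H = 50/64 = 0.7812
FA = 50/64 = 0.7812
Φ⁻¹(0.7812) = 0.776, Φ⁻¹(0.7812) = 0.776
d' = z(H) − z(FA) = 0.776 − 0.776 = 0.000

d-prime = 0.00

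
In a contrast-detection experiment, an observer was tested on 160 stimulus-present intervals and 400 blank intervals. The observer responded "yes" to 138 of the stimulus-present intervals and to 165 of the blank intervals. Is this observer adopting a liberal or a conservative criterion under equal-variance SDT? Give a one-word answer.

liberal

z(H) = 1.092, z(FA) = -0.221
c = −½·(z(H) + z(FA)) = -0.4355
c < 0 → liberal criterion (biased toward responding “yes”).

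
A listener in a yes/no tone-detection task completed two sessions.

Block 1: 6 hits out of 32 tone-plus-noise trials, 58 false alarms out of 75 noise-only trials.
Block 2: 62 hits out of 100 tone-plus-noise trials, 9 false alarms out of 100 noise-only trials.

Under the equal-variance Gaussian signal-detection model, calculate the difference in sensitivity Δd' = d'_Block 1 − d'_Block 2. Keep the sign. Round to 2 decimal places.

Block 1: z(0.1875) = -0.887, z(0.7733) = 0.750, d' = -1.637
Block 2: z(0.6200) = 0.305, z(0.0900) = -1.341, d' = 1.646
Δd' = d'_Block 1 − d'_Block 2 = -1.637 − 1.646 = -3.283
Block 2 has the higher sensitivity.

Δd' = -3.28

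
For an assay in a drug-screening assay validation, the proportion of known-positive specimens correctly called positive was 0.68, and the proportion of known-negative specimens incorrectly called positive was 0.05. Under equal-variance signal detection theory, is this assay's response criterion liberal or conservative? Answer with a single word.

conservative

z(H) = 0.468, z(FA) = -1.645
c = −½·(z(H) + z(FA)) = 0.5885
c > 0 → conservative criterion (biased toward responding “no”).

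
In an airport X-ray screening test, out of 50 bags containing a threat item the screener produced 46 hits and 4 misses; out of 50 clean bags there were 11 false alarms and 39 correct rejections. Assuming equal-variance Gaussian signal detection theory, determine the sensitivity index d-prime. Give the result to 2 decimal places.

H = 46/50 = 0.9200
FA = 11/50 = 0.2200
z(0.9200) = 1.405, z(0.2200) = -0.772
d' = z(H) − z(FA) = 1.405 − (-0.772) = 2.177

d-prime = 2.18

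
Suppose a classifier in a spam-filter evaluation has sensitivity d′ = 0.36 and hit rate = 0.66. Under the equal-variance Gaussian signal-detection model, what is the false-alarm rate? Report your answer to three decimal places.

false-alarm rate = 0.521

z(hit rate) = z(0.66) = 0.4125
z(FA) = z(H) − d' = 0.4125 − 0.36 = 0.0525
false-alarm rate = Φ(0.0525) = 0.5209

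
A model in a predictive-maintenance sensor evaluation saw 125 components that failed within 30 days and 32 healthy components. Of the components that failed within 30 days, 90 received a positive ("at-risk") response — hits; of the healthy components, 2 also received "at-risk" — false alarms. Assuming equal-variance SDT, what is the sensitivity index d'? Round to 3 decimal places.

H = 90/125 = 0.7200
FA = 2/32 = 0.0625
Φ⁻¹(H) = 0.5828
Φ⁻¹(FA) = -1.5341
d' = z(H) − z(FA) = 0.5828 − (-1.5341) = 2.1169

d' = 2.117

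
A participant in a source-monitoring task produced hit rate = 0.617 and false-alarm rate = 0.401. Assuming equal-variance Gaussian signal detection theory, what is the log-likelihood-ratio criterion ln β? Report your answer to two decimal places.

ln β = -0.01

Φ⁻¹(H) = Φ⁻¹(0.617) = 0.298
Φ⁻¹(FA) = Φ⁻¹(0.401) = -0.251
ln β = −½·[z(H)² − z(FA)²] = −0.5 × (0.089 − 0.063) = -0.013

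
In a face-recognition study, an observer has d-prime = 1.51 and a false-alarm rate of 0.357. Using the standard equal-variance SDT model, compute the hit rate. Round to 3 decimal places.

z(false-alarm rate) = z(0.357) = -0.3665
z(H) = z(FA) + d' = -0.3665 + 1.51 = 1.1435
hit rate = Φ(1.1435) = 0.8736

hit rate = 0.874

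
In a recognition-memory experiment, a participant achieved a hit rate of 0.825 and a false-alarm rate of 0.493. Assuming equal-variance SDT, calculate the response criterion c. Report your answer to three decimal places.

z(H) = z(0.825) = 0.9346
z(FA) = z(0.493) = -0.0175
c = −½·[z(H) + z(FA)] = −0.5 × (0.9346 + (-0.0175)) = -0.45855
c < 0: the participant has a liberal response bias.

c = -0.459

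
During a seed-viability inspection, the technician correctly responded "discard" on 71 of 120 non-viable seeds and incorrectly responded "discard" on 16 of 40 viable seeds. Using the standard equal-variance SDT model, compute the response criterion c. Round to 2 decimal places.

c = 0.01

H = 71/120 = 0.5917
FA = 16/40 = 0.4000
z(0.5917) = 0.2319, z(0.4000) = -0.2533
c = −½·[z(H) + z(FA)] = −0.5 × (0.2319 + (-0.2533)) = 0.0107
c > 0: the technician has a conservative response bias.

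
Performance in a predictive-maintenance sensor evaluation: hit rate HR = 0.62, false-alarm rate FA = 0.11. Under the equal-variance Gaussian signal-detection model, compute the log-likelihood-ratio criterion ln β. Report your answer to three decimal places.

z(0.62) = 0.3055, z(0.11) = -1.2265
ln β = −½·[z(H)² − z(FA)²] = −0.5 × (0.0933 − 1.5043) = 0.7055

ln β = 0.706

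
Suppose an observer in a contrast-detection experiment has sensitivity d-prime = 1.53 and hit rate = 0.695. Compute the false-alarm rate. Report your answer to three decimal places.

z(hit rate) = z(0.695) = 0.5101
z(FA) = z(H) − d' = 0.5101 − 1.53 = -1.0199
false-alarm rate = Φ(-1.0199) = 0.1539

false-alarm rate = 0.154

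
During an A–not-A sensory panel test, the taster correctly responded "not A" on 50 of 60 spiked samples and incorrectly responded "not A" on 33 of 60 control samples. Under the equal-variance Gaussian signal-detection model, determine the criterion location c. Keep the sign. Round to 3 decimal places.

c = -0.547

H = 50/60 = 0.8333
FA = 33/60 = 0.5500
Φ⁻¹(0.8333) = 0.9673, Φ⁻¹(0.5500) = 0.1257
c = −½·[z(H) + z(FA)] = −0.5 × (0.9673 + 0.1257) = -0.5465
c < 0: the taster has a liberal response bias.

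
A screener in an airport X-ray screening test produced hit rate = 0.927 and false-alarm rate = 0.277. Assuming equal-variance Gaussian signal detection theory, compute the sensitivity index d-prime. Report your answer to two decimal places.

Φ⁻¹(H) = Φ⁻¹(0.927) = 1.454
Φ⁻¹(FA) = Φ⁻¹(0.277) = -0.592
d' = z(H) − z(FA) = 1.454 − (-0.592) = 2.046

d-prime = 2.05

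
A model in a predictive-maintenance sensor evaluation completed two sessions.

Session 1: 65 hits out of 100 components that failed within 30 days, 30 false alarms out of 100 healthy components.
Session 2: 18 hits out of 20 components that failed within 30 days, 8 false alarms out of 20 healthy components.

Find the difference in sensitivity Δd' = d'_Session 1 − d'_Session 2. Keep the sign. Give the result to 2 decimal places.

Session 1: z(0.6500) = 0.385, z(0.3000) = -0.524, d' = 0.909
Session 2: z(0.9000) = 1.282, z(0.4000) = -0.253, d' = 1.535
Δd' = d'_Session 1 − d'_Session 2 = 0.909 − 1.535 = -0.626
Session 2 has the higher sensitivity.

Δd' = -0.63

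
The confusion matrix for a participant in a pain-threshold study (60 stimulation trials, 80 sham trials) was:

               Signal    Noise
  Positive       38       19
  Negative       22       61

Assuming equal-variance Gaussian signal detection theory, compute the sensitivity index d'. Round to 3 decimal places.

H = 38/60 = 0.6333
FA = 19/80 = 0.2375
z(H) = 0.3406
z(FA) = -0.7144
d' = z(H) − z(FA) = 0.3406 − (-0.7144) = 1.0550

d' = 1.055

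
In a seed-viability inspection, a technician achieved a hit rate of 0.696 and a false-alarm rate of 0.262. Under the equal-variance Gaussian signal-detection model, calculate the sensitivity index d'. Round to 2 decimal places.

d' = 1.15

Φ⁻¹(0.696) = 0.5129, Φ⁻¹(0.262) = -0.6372
d' = z(H) − z(FA) = 0.5129 − (-0.6372) = 1.1501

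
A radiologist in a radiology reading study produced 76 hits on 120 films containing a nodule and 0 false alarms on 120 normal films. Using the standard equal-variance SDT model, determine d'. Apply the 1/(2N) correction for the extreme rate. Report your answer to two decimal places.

The false-alarm rate is 0/120 = 0, so apply the 1/(2N) correction: FA → 1/(2·120) = 0.00417.
z(H) = z(0.63333) = 0.341
z(FA) = z(0.00417) = -2.638
d' = 0.341 − (-2.638) = 2.979

d' = 2.98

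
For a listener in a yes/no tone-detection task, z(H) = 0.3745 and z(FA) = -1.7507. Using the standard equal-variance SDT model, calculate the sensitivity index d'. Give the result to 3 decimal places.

d' = 2.125

d' = z(H) − z(FA) = 0.3745 − (-1.7507) = 2.1252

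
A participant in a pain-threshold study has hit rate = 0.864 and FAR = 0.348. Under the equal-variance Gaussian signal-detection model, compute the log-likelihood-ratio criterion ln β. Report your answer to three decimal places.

ln β = -0.527

z(H) = 1.0985
z(FA) = -0.3907
ln β = −½·[z(H)² − z(FA)²] = −0.5 × (1.2067 − 0.1526) = -0.52705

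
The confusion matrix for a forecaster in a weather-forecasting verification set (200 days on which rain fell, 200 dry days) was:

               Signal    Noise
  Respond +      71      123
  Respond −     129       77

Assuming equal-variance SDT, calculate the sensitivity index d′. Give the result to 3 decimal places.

d′ = -0.664

H = 71/200 = 0.3550
FA = 123/200 = 0.6150
z(0.3550) = -0.3719, z(0.6150) = 0.2924
d' = z(H) − z(FA) = -0.3719 − 0.2924 = -0.6643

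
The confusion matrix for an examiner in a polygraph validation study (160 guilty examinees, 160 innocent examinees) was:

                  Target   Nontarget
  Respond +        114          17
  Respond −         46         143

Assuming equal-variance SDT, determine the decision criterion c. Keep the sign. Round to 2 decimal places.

H = 114/160 = 0.7125
FA = 17/160 = 0.1062
Φ⁻¹(H) = 0.5607
Φ⁻¹(FA) = -1.2470
c = −½·[z(H) + z(FA)] = −0.5 × (0.5607 + (-1.2470)) = 0.34315

c = 0.34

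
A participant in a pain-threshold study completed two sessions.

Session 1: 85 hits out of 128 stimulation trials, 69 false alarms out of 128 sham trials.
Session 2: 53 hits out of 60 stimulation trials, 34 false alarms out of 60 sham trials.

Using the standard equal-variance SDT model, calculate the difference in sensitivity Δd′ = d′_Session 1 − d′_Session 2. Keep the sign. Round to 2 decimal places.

Session 1: z(0.6641) = 0.424, z(0.5391) = 0.098, d' = 0.326
Session 2: z(0.8833) = 1.192, z(0.5667) = 0.168, d' = 1.024
Δd' = d'_Session 1 − d'_Session 2 = 0.326 − 1.024 = -0.698
Session 2 has the higher sensitivity.

Δd′ = -0.70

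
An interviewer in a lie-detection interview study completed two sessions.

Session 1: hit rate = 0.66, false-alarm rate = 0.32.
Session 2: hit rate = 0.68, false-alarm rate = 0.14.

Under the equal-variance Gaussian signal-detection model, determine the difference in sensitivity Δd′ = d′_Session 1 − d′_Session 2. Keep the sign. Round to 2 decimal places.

Δd′ = -0.67

Session 1: z(0.66) = 0.412, z(0.32) = -0.468, d' = 0.880
Session 2: z(0.68) = 0.468, z(0.14) = -1.080, d' = 1.548
Δd' = d'_Session 1 − d'_Session 2 = 0.880 − 1.548 = -0.668
Session 2 has the higher sensitivity.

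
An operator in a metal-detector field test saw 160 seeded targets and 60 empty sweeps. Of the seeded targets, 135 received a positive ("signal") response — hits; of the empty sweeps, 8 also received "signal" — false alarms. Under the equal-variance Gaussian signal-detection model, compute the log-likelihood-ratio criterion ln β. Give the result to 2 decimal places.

ln β = 0.11

H = 135/160 = 0.8438
FA = 8/60 = 0.1333
z(H) = z(0.8438) = 1.010
z(FA) = z(0.1333) = -1.111
ln β = −½·[z(H)² − z(FA)²] = −0.5 × (1.020 − 1.234) = 0.107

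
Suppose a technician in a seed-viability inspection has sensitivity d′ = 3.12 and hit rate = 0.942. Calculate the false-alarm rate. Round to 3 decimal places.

false-alarm rate = 0.061

z(hit rate) = z(0.942) = 1.5718
z(FA) = z(H) − d' = 1.5718 − 3.12 = -1.5482
false-alarm rate = Φ(-1.5482) = 0.0608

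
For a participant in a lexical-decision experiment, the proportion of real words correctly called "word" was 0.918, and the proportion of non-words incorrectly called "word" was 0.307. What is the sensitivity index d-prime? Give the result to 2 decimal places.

z(0.918) = 1.392, z(0.307) = -0.504
d' = z(H) − z(FA) = 1.392 − (-0.504) = 1.896

d-prime = 1.90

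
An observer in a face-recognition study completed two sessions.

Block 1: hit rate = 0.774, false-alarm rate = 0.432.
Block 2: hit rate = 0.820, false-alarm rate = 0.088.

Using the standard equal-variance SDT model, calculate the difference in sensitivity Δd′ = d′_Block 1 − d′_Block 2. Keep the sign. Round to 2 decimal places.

Δd′ = -1.35

Block 1: z(0.774) = 0.752, z(0.432) = -0.171, d' = 0.923
Block 2: z(0.820) = 0.915, z(0.088) = -1.353, d' = 2.268
Δd' = d'_Block 1 − d'_Block 2 = 0.923 − 2.268 = -1.345
Block 2 has the higher sensitivity.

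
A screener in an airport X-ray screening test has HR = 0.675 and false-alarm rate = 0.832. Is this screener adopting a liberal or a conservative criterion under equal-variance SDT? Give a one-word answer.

liberal

z(H) = 0.454, z(FA) = 0.962
c = −½·(z(H) + z(FA)) = -0.708
c < 0 → liberal criterion (biased toward responding “yes”).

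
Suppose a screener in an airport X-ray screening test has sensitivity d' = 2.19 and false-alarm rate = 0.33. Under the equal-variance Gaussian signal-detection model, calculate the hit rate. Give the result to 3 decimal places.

hit rate = 0.960

z(false-alarm rate) = z(0.33) = -0.4399
z(H) = z(FA) + d' = -0.4399 + 2.19 = 1.7501
hit rate = Φ(1.7501) = 0.9599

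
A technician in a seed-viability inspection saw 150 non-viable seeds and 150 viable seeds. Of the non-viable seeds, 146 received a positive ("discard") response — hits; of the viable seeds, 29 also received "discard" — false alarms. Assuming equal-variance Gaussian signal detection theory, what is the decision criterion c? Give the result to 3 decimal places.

c = -0.533

H = 146/150 = 0.9733
FA = 29/150 = 0.1933
z(H) = z(0.9733) = 1.9317
z(FA) = z(0.1933) = -0.8658
c = −½·[z(H) + z(FA)] = −0.5 × (1.9317 + (-0.8658)) = -0.53295
c < 0: the technician has a liberal response bias.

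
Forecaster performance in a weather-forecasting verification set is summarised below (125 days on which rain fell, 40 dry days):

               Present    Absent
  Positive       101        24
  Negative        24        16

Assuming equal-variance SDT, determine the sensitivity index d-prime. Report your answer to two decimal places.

H = 101/125 = 0.8080
FA = 24/40 = 0.6000
z(H) = z(0.8080) = 0.871
z(FA) = z(0.6000) = 0.253
d' = z(H) − z(FA) = 0.871 − 0.253 = 0.618

d-prime = 0.62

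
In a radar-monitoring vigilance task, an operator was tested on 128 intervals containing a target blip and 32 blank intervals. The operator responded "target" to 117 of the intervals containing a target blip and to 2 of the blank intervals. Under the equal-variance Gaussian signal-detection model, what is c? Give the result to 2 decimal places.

H = 117/128 = 0.9141
FA = 2/32 = 0.0625
z(H) = 1.3664
z(FA) = -1.5341
c = −½·[z(H) + z(FA)] = −0.5 × (1.3664 + (-1.5341)) = 0.08385
c > 0: the operator has a conservative response bias.

c = 0.08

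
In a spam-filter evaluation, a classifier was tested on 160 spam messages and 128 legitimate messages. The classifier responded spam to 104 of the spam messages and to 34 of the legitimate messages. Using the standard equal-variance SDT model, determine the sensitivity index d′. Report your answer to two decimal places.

H = 104/160 = 0.6500
FA = 34/128 = 0.2656
z(0.6500) = 0.3853, z(0.2656) = -0.6262
d' = z(H) − z(FA) = 0.3853 − (-0.6262) = 1.0115

d′ = 1.01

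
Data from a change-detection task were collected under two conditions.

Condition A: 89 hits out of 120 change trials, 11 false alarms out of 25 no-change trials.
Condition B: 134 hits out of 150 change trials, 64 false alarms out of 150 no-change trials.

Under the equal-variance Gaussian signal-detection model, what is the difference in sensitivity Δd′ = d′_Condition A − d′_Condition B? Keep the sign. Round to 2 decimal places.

Δd′ = -0.63

Condition A: z(0.7417) = 0.649, z(0.4400) = -0.151, d' = 0.800
Condition B: z(0.8933) = 1.244, z(0.4267) = -0.185, d' = 1.429
Δd' = d'_Condition A − d'_Condition B = 0.800 − 1.429 = -0.629
Condition B has the higher sensitivity.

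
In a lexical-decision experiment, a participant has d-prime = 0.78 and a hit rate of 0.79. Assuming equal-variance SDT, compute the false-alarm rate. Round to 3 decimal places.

false-alarm rate = 0.511

z(hit rate) = z(0.79) = 0.8064
z(FA) = z(H) − d' = 0.8064 − 0.78 = 0.0264
false-alarm rate = Φ(0.0264) = 0.5105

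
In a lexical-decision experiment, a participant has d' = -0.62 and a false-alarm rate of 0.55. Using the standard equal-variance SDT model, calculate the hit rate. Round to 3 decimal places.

z(false-alarm rate) = z(0.55) = 0.1257
z(H) = z(FA) + d' = 0.1257 + (-0.62) = -0.4943
hit rate = Φ(-0.4943) = 0.3105

hit rate = 0.311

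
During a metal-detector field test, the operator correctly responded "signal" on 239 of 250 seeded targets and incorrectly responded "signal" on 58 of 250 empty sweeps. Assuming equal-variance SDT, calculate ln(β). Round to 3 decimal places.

H = 239/250 = 0.9560
FA = 58/250 = 0.2320
Φ⁻¹(H) = Φ⁻¹(0.9560) = 1.7060
Φ⁻¹(FA) = Φ⁻¹(0.2320) = -0.7323
ln β = −½·[z(H)² − z(FA)²] = −0.5 × (2.9104 − 0.5363) = -1.18705

ln β = -1.187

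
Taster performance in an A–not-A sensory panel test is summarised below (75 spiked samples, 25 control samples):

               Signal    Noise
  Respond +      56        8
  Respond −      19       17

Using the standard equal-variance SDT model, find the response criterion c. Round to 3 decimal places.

H = 56/75 = 0.7467
FA = 8/25 = 0.3200
z(0.7467) = 0.6641, z(0.3200) = -0.4677
c = −½·[z(H) + z(FA)] = −0.5 × (0.6641 + (-0.4677)) = -0.0982

c = -0.098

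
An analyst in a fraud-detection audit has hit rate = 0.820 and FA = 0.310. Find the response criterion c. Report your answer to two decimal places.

c = -0.21

z(0.820) = 0.915, z(0.310) = -0.496
c = −½·[z(H) + z(FA)] = −0.5 × (0.915 + (-0.496)) = -0.2095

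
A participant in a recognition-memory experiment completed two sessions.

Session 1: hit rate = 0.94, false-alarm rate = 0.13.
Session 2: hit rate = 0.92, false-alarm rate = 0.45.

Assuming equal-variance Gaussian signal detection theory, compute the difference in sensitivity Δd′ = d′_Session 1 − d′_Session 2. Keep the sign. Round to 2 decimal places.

Session 1: z(0.94) = 1.555, z(0.13) = -1.126, d' = 2.681
Session 2: z(0.92) = 1.405, z(0.45) = -0.126, d' = 1.531
Δd' = d'_Session 1 − d'_Session 2 = 2.681 − 1.531 = 1.150
Session 1 has the higher sensitivity.

Δd′ = 1.15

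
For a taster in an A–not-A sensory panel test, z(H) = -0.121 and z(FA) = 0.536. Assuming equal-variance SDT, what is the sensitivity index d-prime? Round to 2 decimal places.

d' = z(H) − z(FA) = -0.121 − 0.536 = -0.657

d-prime = -0.66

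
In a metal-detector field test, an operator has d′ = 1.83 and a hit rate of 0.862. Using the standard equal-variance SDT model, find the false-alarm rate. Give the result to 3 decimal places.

z(hit rate) = z(0.862) = 1.0893
z(FA) = z(H) − d' = 1.0893 − 1.83 = -0.7407
false-alarm rate = Φ(-0.7407) = 0.2294

false-alarm rate = 0.229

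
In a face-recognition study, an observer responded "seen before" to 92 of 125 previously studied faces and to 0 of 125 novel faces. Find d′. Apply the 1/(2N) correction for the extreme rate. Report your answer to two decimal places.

The false-alarm rate is 0/125 = 0, so apply the 1/(2N) correction: FA → 1/(2·125) = 0.00400.
z(H) = z(0.73600) = 0.631
z(FA) = z(0.00400) = -2.652
d' = 0.631 − (-2.652) = 3.283

d′ = 3.28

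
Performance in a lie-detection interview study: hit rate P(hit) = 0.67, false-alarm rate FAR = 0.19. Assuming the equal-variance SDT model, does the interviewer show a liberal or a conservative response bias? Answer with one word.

conservative

z(H) = 0.440, z(FA) = -0.878
c = −½·(z(H) + z(FA)) = 0.219
c > 0 → conservative criterion (biased toward responding “no”).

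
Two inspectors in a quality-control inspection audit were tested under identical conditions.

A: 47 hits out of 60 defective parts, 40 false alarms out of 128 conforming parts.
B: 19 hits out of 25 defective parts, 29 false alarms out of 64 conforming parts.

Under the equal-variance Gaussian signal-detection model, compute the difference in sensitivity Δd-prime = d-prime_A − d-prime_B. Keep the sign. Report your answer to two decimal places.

Δd-prime = 0.45

A: z(0.7833) = 0.783, z(0.3125) = -0.489, d' = 1.272
B: z(0.7600) = 0.706, z(0.4531) = -0.118, d' = 0.824
Δd' = d'_A − d'_B = 1.272 − 0.824 = 0.448
A has the higher sensitivity.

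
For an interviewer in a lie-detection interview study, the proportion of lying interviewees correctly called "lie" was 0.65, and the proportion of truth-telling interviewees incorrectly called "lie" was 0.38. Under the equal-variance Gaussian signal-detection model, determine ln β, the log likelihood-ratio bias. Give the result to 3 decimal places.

z(0.65) = 0.3853, z(0.38) = -0.3055
ln β = −½·[z(H)² − z(FA)²] = −0.5 × (0.1485 − 0.0933) = -0.0276

ln β = -0.028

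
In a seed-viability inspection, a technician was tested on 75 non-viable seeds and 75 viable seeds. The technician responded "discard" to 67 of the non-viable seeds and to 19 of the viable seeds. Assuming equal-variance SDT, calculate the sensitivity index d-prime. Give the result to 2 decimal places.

H = 67/75 = 0.8933
FA = 19/75 = 0.2533
Φ⁻¹(H) = Φ⁻¹(0.8933) = 1.244
Φ⁻¹(FA) = Φ⁻¹(0.2533) = -0.664
d' = z(H) − z(FA) = 1.244 − (-0.664) = 1.908

d-prime = 1.91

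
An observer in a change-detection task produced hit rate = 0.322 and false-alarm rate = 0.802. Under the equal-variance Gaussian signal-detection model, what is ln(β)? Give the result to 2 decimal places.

z(H) = z(0.322) = -0.462
z(FA) = z(0.802) = 0.849
ln β = −½·[z(H)² − z(FA)²] = −0.5 × (0.213 − 0.721) = 0.254

ln β = 0.25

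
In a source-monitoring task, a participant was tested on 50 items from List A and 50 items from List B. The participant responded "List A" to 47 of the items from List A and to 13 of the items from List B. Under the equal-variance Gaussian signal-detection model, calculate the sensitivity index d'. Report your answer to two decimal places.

d' = 2.20

H = 47/50 = 0.9400
FA = 13/50 = 0.2600
Φ⁻¹(0.9400) = 1.5548, Φ⁻¹(0.2600) = -0.6433
d' = z(H) − z(FA) = 1.5548 − (-0.6433) = 2.1981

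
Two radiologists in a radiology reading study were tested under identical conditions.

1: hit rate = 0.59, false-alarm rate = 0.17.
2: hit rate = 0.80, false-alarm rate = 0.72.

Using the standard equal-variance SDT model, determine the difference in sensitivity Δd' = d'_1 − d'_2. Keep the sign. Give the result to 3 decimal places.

1: z(0.59) = 0.2275, z(0.17) = -0.9542, d' = 1.1817
2: z(0.80) = 0.8416, z(0.72) = 0.5828, d' = 0.2588
Δd' = d'_1 − d'_2 = 1.1817 − 0.2588 = 0.9229
1 has the higher sensitivity.

Δd' = 0.923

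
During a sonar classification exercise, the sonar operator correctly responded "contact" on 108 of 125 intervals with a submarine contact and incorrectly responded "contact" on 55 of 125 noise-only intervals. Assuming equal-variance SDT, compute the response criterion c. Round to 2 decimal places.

H = 108/125 = 0.8640
FA = 55/125 = 0.4400
z(H) = 1.0985
z(FA) = -0.1510
c = −½·[z(H) + z(FA)] = −0.5 × (1.0985 + (-0.1510)) = -0.47375
c < 0: the sonar operator has a liberal response bias.

c = -0.47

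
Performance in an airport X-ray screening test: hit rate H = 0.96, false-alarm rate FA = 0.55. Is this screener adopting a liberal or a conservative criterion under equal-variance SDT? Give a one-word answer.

liberal

z(H) = 1.751, z(FA) = 0.126
c = −½·(z(H) + z(FA)) = -0.9385
c < 0 → liberal criterion (biased toward responding “yes”).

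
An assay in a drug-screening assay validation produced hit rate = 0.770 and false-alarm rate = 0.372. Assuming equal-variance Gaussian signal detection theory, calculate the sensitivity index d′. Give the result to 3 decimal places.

d′ = 1.065

Φ⁻¹(H) = Φ⁻¹(0.770) = 0.7388
Φ⁻¹(FA) = Φ⁻¹(0.372) = -0.3266
d' = z(H) − z(FA) = 0.7388 − (-0.3266) = 1.0654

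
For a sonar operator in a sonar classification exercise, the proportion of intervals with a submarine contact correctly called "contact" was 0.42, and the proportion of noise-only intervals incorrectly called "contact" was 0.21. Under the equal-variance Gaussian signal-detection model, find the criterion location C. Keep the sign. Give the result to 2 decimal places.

z(H) = -0.202
z(FA) = -0.806
c = −½·[z(H) + z(FA)] = −0.5 × (-0.202 + (-0.806)) = 0.504

C = 0.50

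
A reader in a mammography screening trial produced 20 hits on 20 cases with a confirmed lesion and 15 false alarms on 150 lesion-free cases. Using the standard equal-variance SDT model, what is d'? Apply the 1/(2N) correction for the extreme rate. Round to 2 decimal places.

The hit rate is 20/20 = 1, so apply the 1/(2N) correction: H → 1 − 1/(2·20) = 0.97500.
z(H) = z(0.97500) = 1.960
z(FA) = z(0.10000) = -1.282
d' = 1.960 − (-1.282) = 3.242

d' = 3.24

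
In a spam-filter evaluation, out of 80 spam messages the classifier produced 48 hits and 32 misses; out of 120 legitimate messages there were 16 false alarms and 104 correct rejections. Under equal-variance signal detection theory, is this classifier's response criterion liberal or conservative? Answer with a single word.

conservative

z(H) = 0.253, z(FA) = -1.111
c = −½·(z(H) + z(FA)) = 0.429
c > 0 → conservative criterion (biased toward responding “no”).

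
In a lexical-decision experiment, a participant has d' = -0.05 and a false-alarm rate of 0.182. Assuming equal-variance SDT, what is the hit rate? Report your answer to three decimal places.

z(false-alarm rate) = z(0.182) = -0.9078
z(H) = z(FA) + d' = -0.9078 + (-0.05) = -0.9578
hit rate = Φ(-0.9578) = 0.1691

hit rate = 0.169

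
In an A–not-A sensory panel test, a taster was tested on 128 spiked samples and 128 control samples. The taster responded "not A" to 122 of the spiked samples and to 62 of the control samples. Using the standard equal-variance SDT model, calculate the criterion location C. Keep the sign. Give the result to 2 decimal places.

C = -0.82

H = 122/128 = 0.9531
FA = 62/128 = 0.4844
z(0.9531) = 1.676, z(0.4844) = -0.039
c = −½·[z(H) + z(FA)] = −0.5 × (1.676 + (-0.039)) = -0.8185
c < 0: the taster has a liberal response bias.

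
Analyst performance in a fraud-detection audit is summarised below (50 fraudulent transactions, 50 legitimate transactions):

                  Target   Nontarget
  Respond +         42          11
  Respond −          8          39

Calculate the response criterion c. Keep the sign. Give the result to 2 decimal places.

c = -0.11

H = 42/50 = 0.8400
FA = 11/50 = 0.2200
z(H) = z(0.8400) = 0.9945
z(FA) = z(0.2200) = -0.7722
c = −½·[z(H) + z(FA)] = −0.5 × (0.9945 + (-0.7722)) = -0.11115
c < 0: the analyst has a liberal response bias.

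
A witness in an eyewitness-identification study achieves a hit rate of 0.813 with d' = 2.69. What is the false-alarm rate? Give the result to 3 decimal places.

z(hit rate) = z(0.813) = 0.8890
z(FA) = z(H) − d' = 0.8890 − 2.69 = -1.8010
false-alarm rate = Φ(-1.8010) = 0.0359

false-alarm rate = 0.036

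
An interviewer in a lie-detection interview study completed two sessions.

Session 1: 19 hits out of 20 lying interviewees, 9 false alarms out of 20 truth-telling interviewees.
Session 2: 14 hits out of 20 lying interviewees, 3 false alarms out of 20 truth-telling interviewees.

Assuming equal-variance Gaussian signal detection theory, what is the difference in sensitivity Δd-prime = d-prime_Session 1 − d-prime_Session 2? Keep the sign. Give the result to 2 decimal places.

Session 1: z(0.9500) = 1.645, z(0.4500) = -0.126, d' = 1.771
Session 2: z(0.7000) = 0.524, z(0.1500) = -1.036, d' = 1.560
Δd' = d'_Session 1 − d'_Session 2 = 1.771 − 1.560 = 0.211
Session 1 has the higher sensitivity.

Δd-prime = 0.21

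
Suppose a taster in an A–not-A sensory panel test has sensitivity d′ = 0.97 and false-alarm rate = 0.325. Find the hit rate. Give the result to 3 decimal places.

hit rate = 0.697

z(false-alarm rate) = z(0.325) = -0.4538
z(H) = z(FA) + d' = -0.4538 + 0.97 = 0.5162
hit rate = Φ(0.5162) = 0.6971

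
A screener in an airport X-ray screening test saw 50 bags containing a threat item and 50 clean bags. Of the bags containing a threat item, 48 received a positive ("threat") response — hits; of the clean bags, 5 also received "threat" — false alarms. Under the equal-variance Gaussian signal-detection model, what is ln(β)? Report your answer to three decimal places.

H = 48/50 = 0.9600
FA = 5/50 = 0.1000
z(H) = z(0.9600) = 1.7507
z(FA) = z(0.1000) = -1.2816
ln β = −½·[z(H)² − z(FA)²] = −0.5 × (3.0650 − 1.6425) = -0.71125

ln β = -0.711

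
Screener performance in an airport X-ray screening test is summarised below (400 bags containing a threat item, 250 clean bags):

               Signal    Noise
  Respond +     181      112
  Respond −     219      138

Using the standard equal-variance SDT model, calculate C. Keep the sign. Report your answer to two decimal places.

C = 0.13

H = 181/400 = 0.4525
FA = 112/250 = 0.4480
z(H) = z(0.4525) = -0.119
z(FA) = z(0.4480) = -0.131
c = −½·[z(H) + z(FA)] = −0.5 × (-0.119 + (-0.131)) = 0.125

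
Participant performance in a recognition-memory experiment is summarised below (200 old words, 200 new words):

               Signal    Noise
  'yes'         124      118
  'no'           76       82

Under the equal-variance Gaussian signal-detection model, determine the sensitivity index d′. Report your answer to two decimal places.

H = 124/200 = 0.6200
FA = 118/200 = 0.5900
Φ⁻¹(H) = Φ⁻¹(0.6200) = 0.305
Φ⁻¹(FA) = Φ⁻¹(0.5900) = 0.228
d' = z(H) − z(FA) = 0.305 − 0.228 = 0.077

d′ = 0.08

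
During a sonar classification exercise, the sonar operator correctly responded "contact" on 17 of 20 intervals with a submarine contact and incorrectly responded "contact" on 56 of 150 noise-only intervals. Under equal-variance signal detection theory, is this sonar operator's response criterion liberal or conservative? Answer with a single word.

z(H) = 1.036, z(FA) = -0.323
c = −½·(z(H) + z(FA)) = -0.3565
c < 0 → liberal criterion (biased toward responding “yes”).

liberal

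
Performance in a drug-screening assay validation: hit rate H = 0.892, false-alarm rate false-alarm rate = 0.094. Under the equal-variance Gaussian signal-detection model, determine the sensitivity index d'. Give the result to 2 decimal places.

z(0.892) = 1.2372, z(0.094) = -1.3165
d' = z(H) − z(FA) = 1.2372 − (-1.3165) = 2.5537

d' = 2.55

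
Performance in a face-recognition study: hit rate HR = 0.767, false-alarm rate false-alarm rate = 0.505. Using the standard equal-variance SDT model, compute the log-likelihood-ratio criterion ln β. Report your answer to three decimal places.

ln β = -0.266

z(0.767) = 0.7290, z(0.505) = 0.0125
ln β = −½·[z(H)² − z(FA)²] = −0.5 × (0.5314 − 0.0002) = -0.2656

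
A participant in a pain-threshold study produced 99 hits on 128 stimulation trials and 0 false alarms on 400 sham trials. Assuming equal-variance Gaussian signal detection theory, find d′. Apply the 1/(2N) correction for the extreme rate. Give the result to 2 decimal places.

The false-alarm rate is 0/400 = 0, so apply the 1/(2N) correction: FA → 1/(2·400) = 0.00125.
z(H) = z(0.77344) = 0.750
z(FA) = z(0.00125) = -3.023
d' = 0.750 − (-3.023) = 3.773

d′ = 3.77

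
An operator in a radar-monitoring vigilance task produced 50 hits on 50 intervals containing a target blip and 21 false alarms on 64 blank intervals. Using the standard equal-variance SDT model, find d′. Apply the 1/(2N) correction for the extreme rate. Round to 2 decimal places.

The hit rate is 50/50 = 1, so apply the 1/(2N) correction: H → 1 − 1/(2·50) = 0.99000.
z(H) = z(0.99000) = 2.326
z(FA) = z(0.32812) = -0.445
d' = 2.326 − (-0.445) = 2.771

d′ = 2.77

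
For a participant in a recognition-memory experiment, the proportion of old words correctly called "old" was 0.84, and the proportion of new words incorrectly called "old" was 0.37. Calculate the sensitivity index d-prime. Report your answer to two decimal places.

d-prime = 1.33

z(H) = 0.994
z(FA) = -0.332
d' = z(H) − z(FA) = 0.994 − (-0.332) = 1.326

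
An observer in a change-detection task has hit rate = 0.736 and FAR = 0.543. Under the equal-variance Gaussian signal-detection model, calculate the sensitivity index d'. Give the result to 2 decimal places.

Φ⁻¹(H) = 0.6311
Φ⁻¹(FA) = 0.1080
d' = z(H) − z(FA) = 0.6311 − 0.1080 = 0.5231

d' = 0.52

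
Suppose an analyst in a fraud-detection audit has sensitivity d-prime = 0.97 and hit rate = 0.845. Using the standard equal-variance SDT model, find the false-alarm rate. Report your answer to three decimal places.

false-alarm rate = 0.518

z(hit rate) = z(0.845) = 1.0152
z(FA) = z(H) − d' = 1.0152 − 0.97 = 0.0452
false-alarm rate = Φ(0.0452) = 0.5180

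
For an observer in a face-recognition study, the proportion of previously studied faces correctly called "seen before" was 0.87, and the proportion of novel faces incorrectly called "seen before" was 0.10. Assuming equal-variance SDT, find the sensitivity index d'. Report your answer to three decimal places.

d' = 2.408

z(H) = z(0.87) = 1.1264
z(FA) = z(0.10) = -1.2816
d' = z(H) − z(FA) = 1.1264 − (-1.2816) = 2.4080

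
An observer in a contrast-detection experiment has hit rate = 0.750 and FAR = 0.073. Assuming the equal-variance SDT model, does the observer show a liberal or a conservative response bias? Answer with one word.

z(H) = 0.674, z(FA) = -1.454
c = −½·(z(H) + z(FA)) = 0.390
c > 0 → conservative criterion (biased toward responding “no”).

conservative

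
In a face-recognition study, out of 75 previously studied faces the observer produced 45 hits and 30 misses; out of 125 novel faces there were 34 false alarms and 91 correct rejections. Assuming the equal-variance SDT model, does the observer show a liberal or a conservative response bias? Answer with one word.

conservative

z(H) = 0.253, z(FA) = -0.607
c = −½·(z(H) + z(FA)) = 0.177
c > 0 → conservative criterion (biased toward responding “no”).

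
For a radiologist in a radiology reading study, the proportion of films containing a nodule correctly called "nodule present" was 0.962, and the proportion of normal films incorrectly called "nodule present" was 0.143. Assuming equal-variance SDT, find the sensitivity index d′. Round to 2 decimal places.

z(0.962) = 1.7744, z(0.143) = -1.0669
d' = z(H) − z(FA) = 1.7744 − (-1.0669) = 2.8413

d′ = 2.84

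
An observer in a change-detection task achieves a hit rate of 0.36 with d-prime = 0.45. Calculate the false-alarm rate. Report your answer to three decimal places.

false-alarm rate = 0.209

z(hit rate) = z(0.36) = -0.3585
z(FA) = z(H) − d' = -0.3585 − 0.45 = -0.8085
false-alarm rate = Φ(-0.8085) = 0.2094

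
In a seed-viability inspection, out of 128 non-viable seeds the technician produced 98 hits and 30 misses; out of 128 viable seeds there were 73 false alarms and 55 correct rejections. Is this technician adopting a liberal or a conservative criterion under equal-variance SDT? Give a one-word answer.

liberal

z(H) = 0.725, z(FA) = 0.177
c = −½·(z(H) + z(FA)) = -0.451
c < 0 → liberal criterion (biased toward responding “yes”).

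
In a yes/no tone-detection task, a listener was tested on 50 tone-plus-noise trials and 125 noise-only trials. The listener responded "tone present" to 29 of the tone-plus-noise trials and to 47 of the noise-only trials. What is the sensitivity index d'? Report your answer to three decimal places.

H = 29/50 = 0.5800
FA = 47/125 = 0.3760
z(0.5800) = 0.2019, z(0.3760) = -0.3160
d' = z(H) − z(FA) = 0.2019 − (-0.3160) = 0.5179

d' = 0.518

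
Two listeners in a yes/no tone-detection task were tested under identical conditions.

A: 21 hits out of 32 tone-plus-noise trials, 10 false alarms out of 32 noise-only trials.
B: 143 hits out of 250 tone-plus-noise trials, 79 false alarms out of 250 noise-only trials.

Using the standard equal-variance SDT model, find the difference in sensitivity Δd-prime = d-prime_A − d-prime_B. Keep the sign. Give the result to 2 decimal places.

A: z(0.6562) = 0.402, z(0.3125) = -0.489, d' = 0.891
B: z(0.5720) = 0.181, z(0.3160) = -0.479, d' = 0.660
Δd' = d'_A − d'_B = 0.891 − 0.660 = 0.231
A has the higher sensitivity.

Δd-prime = 0.23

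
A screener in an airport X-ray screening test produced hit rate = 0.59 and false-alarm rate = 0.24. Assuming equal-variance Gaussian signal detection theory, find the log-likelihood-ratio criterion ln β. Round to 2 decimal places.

ln β = 0.22

z(H) = 0.228
z(FA) = -0.706
ln β = −½·[z(H)² − z(FA)²] = −0.5 × (0.052 − 0.498) = 0.223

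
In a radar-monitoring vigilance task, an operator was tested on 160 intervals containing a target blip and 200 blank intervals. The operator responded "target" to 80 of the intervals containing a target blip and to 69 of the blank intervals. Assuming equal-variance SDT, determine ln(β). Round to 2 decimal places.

ln β = 0.08

H = 80/160 = 0.5000
FA = 69/200 = 0.3450
Φ⁻¹(0.5000) = 0.000, Φ⁻¹(0.3450) = -0.399
ln β = −½·[z(H)² − z(FA)²] = −0.5 × (0.000 − 0.159) = 0.0795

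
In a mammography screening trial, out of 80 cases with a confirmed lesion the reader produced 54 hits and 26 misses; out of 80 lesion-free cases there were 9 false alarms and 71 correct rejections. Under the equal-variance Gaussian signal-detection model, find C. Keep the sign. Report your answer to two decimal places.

C = 0.38

H = 54/80 = 0.6750
FA = 9/80 = 0.1125
z(H) = z(0.6750) = 0.454
z(FA) = z(0.1125) = -1.213
c = −½·[z(H) + z(FA)] = −0.5 × (0.454 + (-1.213)) = 0.3795
c > 0: the reader has a conservative response bias.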